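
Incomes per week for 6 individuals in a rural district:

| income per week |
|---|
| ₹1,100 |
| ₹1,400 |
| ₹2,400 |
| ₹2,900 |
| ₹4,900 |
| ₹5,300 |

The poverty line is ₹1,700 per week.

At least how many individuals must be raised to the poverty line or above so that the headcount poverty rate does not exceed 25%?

2 of the 6 individuals are poor, so H = 2/6 = 0.333.
A headcount ratio of at most 25% allows at most ⌊0.25 × 6⌋ = 1 poor individuals.
So at least 2 − 1 = 1 must be lifted.

1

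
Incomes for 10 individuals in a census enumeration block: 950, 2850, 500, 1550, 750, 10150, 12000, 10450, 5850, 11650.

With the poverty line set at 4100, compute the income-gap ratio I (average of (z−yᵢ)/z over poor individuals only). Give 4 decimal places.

Below z: 500, 750, 950, 1550, 2850 (q = 5 of N = 10).
Relative gaps: 0.8780, 0.8171, 0.7683, 0.6220, 0.3049; sum = 3.390244.
The income-gap ratio divides by q (the poor only): 3.390244 / 5 = 0.6780.

0.6780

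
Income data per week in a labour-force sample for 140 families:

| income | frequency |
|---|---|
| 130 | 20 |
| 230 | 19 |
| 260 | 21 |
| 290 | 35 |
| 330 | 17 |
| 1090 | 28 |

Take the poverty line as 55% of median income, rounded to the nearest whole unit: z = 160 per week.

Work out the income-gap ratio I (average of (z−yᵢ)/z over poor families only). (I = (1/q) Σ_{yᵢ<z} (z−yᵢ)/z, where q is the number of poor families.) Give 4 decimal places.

Below the line: 20×130 (q = 20 of N = 140).
Shortfall ratios (z−y)/z: 0.1875 (×20); sum = 3.750000.
The income-gap ratio divides by q (the poor only): 3.750000 / 20 = 0.1875.

0.1875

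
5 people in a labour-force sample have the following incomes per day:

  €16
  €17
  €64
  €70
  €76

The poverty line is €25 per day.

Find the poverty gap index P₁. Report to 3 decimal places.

Below the line: €16, €17 (q = 2 of N = 5).
Normalized shortfalls: (25−16)/25 = 0.3600; (25−17)/25 = 0.3200.
Σ = 0.680000. Dividing by the full population N = 5 gives P₁ = 0.136.

0.136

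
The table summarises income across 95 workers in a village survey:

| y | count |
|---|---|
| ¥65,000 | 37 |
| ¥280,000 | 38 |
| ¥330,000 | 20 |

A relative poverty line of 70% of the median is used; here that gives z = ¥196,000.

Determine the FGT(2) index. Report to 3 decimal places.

Below z: 37×¥65,000 (q = 37 of N = 95).
Gap ratios (z−y)/z: (196000−65000)/196000 = 0.6684 (×37).
Squared: 0.4467 (×37).
Sum = 16.528452; P₂ = 16.528452 / 95 = 0.174.

0.174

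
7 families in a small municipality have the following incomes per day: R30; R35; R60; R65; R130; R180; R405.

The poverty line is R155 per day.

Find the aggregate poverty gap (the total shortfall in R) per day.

Below the line: R30, R35, R60, R65, R130 (q = 5 of N = 7).
Individual gaps: 155−30 = 125; 155−35 = 120; 155−60 = 95; 155−65 = 90; 155−130 = 25.
Aggregate gap = R455.

R455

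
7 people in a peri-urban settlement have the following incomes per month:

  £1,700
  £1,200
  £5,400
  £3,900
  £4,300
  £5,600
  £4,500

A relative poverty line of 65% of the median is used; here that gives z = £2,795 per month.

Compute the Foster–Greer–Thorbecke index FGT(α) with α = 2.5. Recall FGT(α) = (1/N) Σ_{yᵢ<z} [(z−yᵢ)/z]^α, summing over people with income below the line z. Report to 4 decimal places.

0.0489

Below z: £1,200, £1,700 (q = 2 of N = 7).
Relative gaps: (2795−1200)/2795 = 0.5707; (2795−1700)/2795 = 0.3918.
Raised to α = 2.5: 0.24601; 0.09607.
Sum = 0.342075; FGT(2.5) = 0.342075 / 7 = 0.0489.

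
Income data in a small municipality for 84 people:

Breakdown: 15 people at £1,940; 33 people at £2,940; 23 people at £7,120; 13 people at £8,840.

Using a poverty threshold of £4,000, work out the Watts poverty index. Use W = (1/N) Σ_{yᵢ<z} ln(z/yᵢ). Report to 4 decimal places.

0.2502

Below the line: 15×£1,940, 33×£2,940 (q = 48 of N = 84).
Log gaps: ln(4000/1940) = 0.7236 (×15); ln(4000/2940) = 0.3079 (×33).
W = 21.014294 / 84 = 0.2502.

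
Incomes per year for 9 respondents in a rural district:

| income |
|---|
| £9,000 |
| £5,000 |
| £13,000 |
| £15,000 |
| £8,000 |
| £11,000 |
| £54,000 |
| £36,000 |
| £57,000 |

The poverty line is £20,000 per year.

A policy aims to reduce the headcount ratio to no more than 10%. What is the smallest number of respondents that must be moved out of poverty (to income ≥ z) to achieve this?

6

Currently q = 6 of N = 9 are below the line (H = 0.667).
A headcount ratio of at most 10% allows at most ⌊0.10 × 9⌋ = 0 poor respondents.
So at least 6 − 0 = 6 must be lifted.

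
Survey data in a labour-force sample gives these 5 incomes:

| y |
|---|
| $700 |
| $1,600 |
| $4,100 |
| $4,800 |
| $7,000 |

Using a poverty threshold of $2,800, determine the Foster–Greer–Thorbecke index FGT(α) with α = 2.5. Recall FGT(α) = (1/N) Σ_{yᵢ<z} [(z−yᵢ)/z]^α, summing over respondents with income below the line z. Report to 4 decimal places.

0.1215

Below z: $700, $1,600 (q = 2 of N = 5).
Gap ratios (z−y)/z: (2800−700)/2800 = 0.7500; (2800−1600)/2800 = 0.4286.
Raised to α = 2.5: 0.48714; 0.12024.
Sum = 0.607382; FGT(2.5) = 0.607382 / 5 = 0.1215.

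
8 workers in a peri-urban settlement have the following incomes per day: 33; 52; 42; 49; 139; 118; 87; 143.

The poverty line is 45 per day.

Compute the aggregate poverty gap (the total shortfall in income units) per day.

Poor units: 33, 42 (q = 2 of N = 8).
Individual gaps: 45−33 = 12; 45−42 = 3.
Aggregate gap = 15.

15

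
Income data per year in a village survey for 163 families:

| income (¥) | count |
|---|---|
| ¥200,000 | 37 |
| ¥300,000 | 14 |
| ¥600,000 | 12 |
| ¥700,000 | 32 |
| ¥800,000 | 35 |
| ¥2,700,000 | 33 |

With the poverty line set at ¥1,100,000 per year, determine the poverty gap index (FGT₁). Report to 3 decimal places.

0.412

Below the line: 37×¥200,000, 14×¥300,000, 12×¥600,000, 32×¥700,000, 35×¥800,000 (q = 130 of N = 163).
Relative gaps: (1100000−200000)/1100000 = 0.8182 (×37); (1100000−300000)/1100000 = 0.7273 (×14); (1100000−600000)/1100000 = 0.4545 (×12); (1100000−700000)/1100000 = 0.3636 (×32); (1100000−800000)/1100000 = 0.2727 (×35).
Sum of shortfalls = 67.090909; P₁ averages over all N: 67.090909 / 163 = 0.412.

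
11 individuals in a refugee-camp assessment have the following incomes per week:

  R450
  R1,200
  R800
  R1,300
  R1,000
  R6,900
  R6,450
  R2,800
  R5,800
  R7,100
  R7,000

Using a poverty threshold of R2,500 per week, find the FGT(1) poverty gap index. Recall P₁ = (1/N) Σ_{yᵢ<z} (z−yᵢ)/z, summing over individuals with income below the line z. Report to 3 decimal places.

Below z: R450, R800, R1,000, R1,200, R1,300 (q = 5 of N = 11).
Relative gaps: (2500−450)/2500 = 0.8200; (2500−800)/2500 = 0.6800; (2500−1000)/2500 = 0.6000; (2500−1200)/2500 = 0.5200; (2500−1300)/2500 = 0.4800.
Sum of shortfalls = 3.100000; P₁ averages over all N: 3.100000 / 11 = 0.282.

0.282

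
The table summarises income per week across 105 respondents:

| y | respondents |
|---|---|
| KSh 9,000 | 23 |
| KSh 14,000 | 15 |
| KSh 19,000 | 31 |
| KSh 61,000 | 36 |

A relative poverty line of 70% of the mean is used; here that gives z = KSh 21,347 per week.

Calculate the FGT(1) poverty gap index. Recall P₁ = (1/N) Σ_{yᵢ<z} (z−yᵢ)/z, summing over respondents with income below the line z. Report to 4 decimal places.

Below z: 23×KSh 9,000, 15×KSh 14,000, 31×KSh 19,000 (q = 69 of N = 105).
Relative gaps: (21347−9000)/21347 = 0.5784 (×23); (21347−14000)/21347 = 0.3442 (×15); (21347−19000)/21347 = 0.1099 (×31).
Σ = 21.873940. Dividing by the full population N = 105 gives P₁ = 0.2083.

0.2083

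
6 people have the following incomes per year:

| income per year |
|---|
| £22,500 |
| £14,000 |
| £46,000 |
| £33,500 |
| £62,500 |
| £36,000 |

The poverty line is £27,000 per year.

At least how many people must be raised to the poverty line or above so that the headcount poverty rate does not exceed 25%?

2 of the 6 people are poor, so H = 2/6 = 0.333.
A headcount ratio of at most 25% allows at most ⌊0.25 × 6⌋ = 1 poor people.
So at least 2 − 1 = 1 must be lifted.

1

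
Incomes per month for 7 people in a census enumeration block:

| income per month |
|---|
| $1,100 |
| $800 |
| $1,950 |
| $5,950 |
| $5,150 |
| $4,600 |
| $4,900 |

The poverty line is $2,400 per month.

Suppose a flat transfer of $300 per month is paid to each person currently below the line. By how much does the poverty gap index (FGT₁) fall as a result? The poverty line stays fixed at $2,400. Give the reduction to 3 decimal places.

Before: below the line — $800, $1,100, $1,950; poverty gap index (FGT₁) = 0.19940.
After the $300 transfer: below the line — $1,100, $1,400, $2,250; poverty gap index (FGT₁) = 0.14583.
Reduction = 0.19940 − 0.14583 = 0.054.

0.054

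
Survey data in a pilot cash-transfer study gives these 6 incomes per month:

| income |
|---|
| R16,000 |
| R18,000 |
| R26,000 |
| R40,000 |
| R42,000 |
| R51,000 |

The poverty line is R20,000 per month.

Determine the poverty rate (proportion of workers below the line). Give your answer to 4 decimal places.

2 of the 6 workers have income below R20,000.
H = 2/6 = 0.3333.

0.3333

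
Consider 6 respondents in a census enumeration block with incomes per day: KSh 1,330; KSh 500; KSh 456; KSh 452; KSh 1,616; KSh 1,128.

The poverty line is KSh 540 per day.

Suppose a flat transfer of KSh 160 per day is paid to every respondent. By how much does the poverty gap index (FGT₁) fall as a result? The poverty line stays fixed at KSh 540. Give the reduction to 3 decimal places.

Before: below the line — KSh 452, KSh 456, KSh 500; poverty gap index (FGT₁) = 0.06543.
After the KSh 160 transfer: below the line — none; poverty gap index (FGT₁) = 0.00000.
Reduction = 0.06543 − 0.00000 = 0.065.

0.065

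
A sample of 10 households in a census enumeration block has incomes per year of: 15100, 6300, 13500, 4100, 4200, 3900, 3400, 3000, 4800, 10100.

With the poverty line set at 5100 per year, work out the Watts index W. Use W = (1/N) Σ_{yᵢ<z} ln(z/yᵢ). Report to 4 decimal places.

0.1677

Below z: 3000, 3400, 3900, 4100, 4200, 4800 (q = 6 of N = 10).
Log gaps: ln(5100/3000) = 0.5306; ln(5100/3400) = 0.4055; ln(5100/3900) = 0.2683; ln(5100/4100) = 0.2183; ln(5100/4200) = 0.1942; ln(5100/4800) = 0.0606.
W = 1.677392 / 10 = 0.1677.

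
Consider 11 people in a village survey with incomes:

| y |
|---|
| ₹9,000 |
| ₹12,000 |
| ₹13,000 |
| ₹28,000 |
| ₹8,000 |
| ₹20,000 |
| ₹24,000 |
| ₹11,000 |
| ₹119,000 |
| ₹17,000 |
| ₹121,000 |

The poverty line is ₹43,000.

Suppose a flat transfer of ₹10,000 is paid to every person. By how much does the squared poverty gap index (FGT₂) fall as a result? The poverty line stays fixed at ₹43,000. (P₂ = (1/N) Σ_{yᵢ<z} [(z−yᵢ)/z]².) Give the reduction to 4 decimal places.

Before: below the line — ₹8,000, ₹9,000, ₹11,000, ₹12,000, ₹13,000, ₹17,000, ₹20,000, ₹24,000, ₹28,000; squared poverty gap index (FGT₂) = 0.346969.
After the ₹10,000 transfer: below the line — ₹18,000, ₹19,000, ₹21,000, ₹22,000, ₹23,000, ₹27,000, ₹30,000, ₹34,000, ₹38,000; squared poverty gap index (FGT₂) = 0.150302.
Reduction = 0.346969 − 0.150302 = 0.1967.

0.1967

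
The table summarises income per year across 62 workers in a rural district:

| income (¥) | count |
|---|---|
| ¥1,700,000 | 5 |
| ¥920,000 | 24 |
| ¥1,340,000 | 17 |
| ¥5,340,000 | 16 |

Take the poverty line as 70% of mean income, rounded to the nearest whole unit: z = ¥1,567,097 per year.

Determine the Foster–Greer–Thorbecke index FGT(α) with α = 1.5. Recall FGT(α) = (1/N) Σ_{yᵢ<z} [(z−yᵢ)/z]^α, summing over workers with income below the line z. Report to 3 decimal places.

Below the line: 24×¥920,000, 17×¥1,340,000 (q = 41 of N = 62).
Relative gaps: (1567097−920000)/1567097 = 0.4129 (×24); (1567097−1340000)/1567097 = 0.1449 (×17).
Raised to α = 1.5: 0.26534 (×24); 0.05517 (×17).
Sum = 7.306096; FGT(1.5) = 7.306096 / 62 = 0.118.

0.118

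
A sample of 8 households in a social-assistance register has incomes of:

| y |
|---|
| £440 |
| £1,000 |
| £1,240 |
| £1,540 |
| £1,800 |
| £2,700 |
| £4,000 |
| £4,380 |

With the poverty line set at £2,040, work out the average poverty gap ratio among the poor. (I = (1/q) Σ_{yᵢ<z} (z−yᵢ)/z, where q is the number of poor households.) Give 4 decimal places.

Poor units: £440, £1,000, £1,240, £1,540, £1,800 (q = 5 of N = 8).
Shortfall ratios (z−y)/z: 0.7843, 0.5098, 0.3922, 0.2451, 0.1176; sum = 2.049020.
The income-gap ratio divides by q (the poor only): 2.049020 / 5 = 0.4098.

0.4098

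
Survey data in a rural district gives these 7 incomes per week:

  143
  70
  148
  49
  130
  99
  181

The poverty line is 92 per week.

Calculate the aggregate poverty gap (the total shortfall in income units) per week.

Poor units: 49, 70 (q = 2 of N = 7).
Individual gaps: 92−49 = 43; 92−70 = 22.
Aggregate gap = 65.

65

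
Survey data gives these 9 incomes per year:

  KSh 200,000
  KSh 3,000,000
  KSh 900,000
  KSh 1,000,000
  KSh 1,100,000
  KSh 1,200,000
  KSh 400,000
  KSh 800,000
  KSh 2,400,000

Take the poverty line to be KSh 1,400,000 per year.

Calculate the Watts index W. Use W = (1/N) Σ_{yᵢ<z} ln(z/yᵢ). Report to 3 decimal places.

0.548

Below z: KSh 200,000, KSh 400,000, KSh 800,000, KSh 900,000, KSh 1,000,000, KSh 1,100,000, KSh 1,200,000 (q = 7 of N = 9).
Log shortfalls: ln(1400000/200000) = 1.9459; ln(1400000/400000) = 1.2528; ln(1400000/800000) = 0.5596; ln(1400000/900000) = 0.4418; ln(1400000/1000000) = 0.3365; ln(1400000/1100000) = 0.2412; ln(1400000/1200000) = 0.1542.
W = 4.931907 / 9 = 0.548.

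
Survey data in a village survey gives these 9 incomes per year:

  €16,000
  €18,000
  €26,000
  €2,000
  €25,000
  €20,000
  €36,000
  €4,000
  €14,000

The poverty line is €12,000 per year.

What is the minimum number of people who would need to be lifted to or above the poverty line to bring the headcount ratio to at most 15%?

Currently q = 2 of N = 9 are below the line (H = 0.222).
A headcount ratio of at most 15% allows at most ⌊0.15 × 9⌋ = 1 poor people.
So at least 2 − 1 = 1 must be lifted.

1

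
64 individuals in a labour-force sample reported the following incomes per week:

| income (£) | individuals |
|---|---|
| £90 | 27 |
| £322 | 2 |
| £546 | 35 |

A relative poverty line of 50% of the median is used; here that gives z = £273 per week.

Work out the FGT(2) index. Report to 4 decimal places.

Incomes under z: 27×£90 (q = 27 of N = 64).
Gap ratios (z−y)/z: (273−90)/273 = 0.6703 (×27).
Squared: 0.4493 (×27).
Sum = 12.132230; P₂ = 12.132230 / 64 = 0.1896.

0.1896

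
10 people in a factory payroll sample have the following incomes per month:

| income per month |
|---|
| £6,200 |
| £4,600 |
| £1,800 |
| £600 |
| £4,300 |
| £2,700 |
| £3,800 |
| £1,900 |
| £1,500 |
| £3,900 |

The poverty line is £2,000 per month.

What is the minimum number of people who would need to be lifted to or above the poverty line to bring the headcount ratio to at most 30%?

4 of the 10 people are poor, so H = 4/10 = 0.400.
A headcount ratio of at most 30% allows at most ⌊0.30 × 10⌋ = 3 poor people.
So at least 4 − 3 = 1 must be lifted.

1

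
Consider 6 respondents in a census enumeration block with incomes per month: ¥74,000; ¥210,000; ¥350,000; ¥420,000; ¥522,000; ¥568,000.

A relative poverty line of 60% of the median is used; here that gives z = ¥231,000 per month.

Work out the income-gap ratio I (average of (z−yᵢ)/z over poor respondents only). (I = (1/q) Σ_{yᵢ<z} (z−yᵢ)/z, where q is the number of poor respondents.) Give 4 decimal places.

0.3853

Poor units: ¥74,000, ¥210,000 (q = 2 of N = 6).
Shortfall ratios (z−y)/z: 0.6797, 0.0909; sum = 0.770563.
I averages over the q = 2 poor units only: 0.770563 / 2 = 0.3853.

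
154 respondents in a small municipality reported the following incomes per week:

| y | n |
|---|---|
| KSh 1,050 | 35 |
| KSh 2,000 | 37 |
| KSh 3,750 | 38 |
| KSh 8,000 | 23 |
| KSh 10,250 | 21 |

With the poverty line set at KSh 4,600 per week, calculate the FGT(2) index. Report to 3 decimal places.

0.221

Poor units: 35×KSh 1,050, 37×KSh 2,000, 38×KSh 3,750 (q = 110 of N = 154).
Shortfall ratios: (4600−1050)/4600 = 0.7717 (×35); (4600−2000)/4600 = 0.5652 (×37); (4600−3750)/4600 = 0.1848 (×38).
Squared: 0.5956 (×35); 0.3195 (×37); 0.0341 (×38).
Sum = 33.963256; P₂ = 33.963256 / 154 = 0.221.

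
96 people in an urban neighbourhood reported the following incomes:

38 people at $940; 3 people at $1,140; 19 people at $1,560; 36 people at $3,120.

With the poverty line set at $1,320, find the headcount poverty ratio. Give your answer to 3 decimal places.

41 of the 96 people have income below $1,320.
H = 41/96 = 0.427.

0.427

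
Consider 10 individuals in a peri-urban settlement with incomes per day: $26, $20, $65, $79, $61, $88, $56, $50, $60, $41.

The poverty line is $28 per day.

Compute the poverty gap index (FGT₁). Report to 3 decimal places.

0.036

Below z: $20, $26 (q = 2 of N = 10).
Gap ratios (z−y)/z: (28−20)/28 = 0.2857; (28−26)/28 = 0.0714.
Sum of shortfalls = 0.357143; P₁ averages over all N: 0.357143 / 10 = 0.036.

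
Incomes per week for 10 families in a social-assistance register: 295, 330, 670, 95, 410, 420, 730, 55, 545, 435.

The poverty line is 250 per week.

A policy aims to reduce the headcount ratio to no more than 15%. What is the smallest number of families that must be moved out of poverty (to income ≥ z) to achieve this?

Currently q = 2 of N = 10 are below the line (H = 0.200).
A headcount ratio of at most 15% allows at most ⌊0.15 × 10⌋ = 1 poor families.
So at least 2 − 1 = 1 must be lifted.

1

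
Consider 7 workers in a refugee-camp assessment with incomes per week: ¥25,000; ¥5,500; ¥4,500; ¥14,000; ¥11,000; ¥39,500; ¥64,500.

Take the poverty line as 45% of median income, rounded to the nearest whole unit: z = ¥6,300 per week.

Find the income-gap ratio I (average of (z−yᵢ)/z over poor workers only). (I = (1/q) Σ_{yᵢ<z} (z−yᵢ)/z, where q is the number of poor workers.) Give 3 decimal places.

0.206

Below z: ¥4,500, ¥5,500 (q = 2 of N = 7).
Shortfall ratios (z−y)/z: 0.2857, 0.1270; sum = 0.412698.
I averages over the q = 2 poor units only: 0.412698 / 2 = 0.206.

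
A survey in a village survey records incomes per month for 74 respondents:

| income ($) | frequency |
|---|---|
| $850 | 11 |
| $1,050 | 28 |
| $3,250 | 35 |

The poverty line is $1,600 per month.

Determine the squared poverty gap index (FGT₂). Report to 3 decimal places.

0.077

Below z: 11×$850, 28×$1,050 (q = 39 of N = 74).
Relative gaps: (1600−850)/1600 = 0.4688 (×11); (1600−1050)/1600 = 0.3438 (×28).
Squared: 0.2197 (×11); 0.1182 (×28).
Sum = 5.725586; P₂ = 5.725586 / 74 = 0.077.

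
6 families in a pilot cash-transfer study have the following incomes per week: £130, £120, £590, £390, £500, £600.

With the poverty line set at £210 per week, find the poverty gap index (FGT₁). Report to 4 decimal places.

Incomes under z: £120, £130 (q = 2 of N = 6).
Shortfall ratios: (210−120)/210 = 0.4286; (210−130)/210 = 0.3810.
Σ = 0.809524. Dividing by the full population N = 6 gives P₁ = 0.1349.

0.1349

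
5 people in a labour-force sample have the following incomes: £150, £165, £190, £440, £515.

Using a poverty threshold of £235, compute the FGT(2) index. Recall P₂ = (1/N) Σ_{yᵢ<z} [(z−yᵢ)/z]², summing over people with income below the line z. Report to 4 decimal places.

Incomes under z: £150, £165, £190 (q = 3 of N = 5).
Shortfall ratios: (235−150)/235 = 0.3617; (235−165)/235 = 0.2979; (235−190)/235 = 0.1915.
Squared: 0.1308; 0.0887; 0.0367.
Sum = 0.256225; P₂ = 0.256225 / 5 = 0.0512.

0.0512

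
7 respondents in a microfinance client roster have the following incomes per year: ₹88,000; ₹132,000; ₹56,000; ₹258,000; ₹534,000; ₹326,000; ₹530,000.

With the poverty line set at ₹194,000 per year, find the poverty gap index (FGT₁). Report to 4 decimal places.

0.2253

Poor units: ₹56,000, ₹88,000, ₹132,000 (q = 3 of N = 7).
Gap ratios (z−y)/z: (194000−56000)/194000 = 0.7113; (194000−88000)/194000 = 0.5464; (194000−132000)/194000 = 0.3196.
Σ = 1.577320. Dividing by the full population N = 7 gives P₁ = 0.2253.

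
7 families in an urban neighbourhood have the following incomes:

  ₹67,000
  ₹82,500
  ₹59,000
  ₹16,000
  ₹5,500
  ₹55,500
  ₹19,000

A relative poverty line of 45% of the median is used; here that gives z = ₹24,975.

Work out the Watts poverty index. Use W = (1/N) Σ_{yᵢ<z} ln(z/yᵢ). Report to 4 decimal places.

Incomes under z: ₹5,500, ₹16,000, ₹19,000 (q = 3 of N = 7).
Log shortfalls: ln(24975/5500) = 1.5131; ln(24975/16000) = 0.4453; ln(24975/19000) = 0.2734.
W = 2.231850 / 7 = 0.3188.

0.3188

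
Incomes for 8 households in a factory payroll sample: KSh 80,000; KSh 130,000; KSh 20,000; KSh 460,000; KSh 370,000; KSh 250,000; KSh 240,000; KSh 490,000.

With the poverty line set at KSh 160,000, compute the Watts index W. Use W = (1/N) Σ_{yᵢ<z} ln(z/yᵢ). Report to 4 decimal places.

Poor units: KSh 20,000, KSh 80,000, KSh 130,000 (q = 3 of N = 8).
Log shortfalls: ln(160000/20000) = 2.0794; ln(160000/80000) = 0.6931; ln(160000/130000) = 0.2076.
W = 2.980228 / 8 = 0.3725.

0.3725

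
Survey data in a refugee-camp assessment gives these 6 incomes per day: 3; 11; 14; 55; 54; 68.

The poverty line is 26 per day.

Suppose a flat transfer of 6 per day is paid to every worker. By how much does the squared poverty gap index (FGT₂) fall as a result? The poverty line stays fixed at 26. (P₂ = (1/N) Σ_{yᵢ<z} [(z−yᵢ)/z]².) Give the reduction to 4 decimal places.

Before: below the line — 3, 11, 14; squared poverty gap index (FGT₂) = 0.221400.
After the 6 transfer: below the line — 9, 17, 20; squared poverty gap index (FGT₂) = 0.100099.
Reduction = 0.221400 − 0.100099 = 0.1213.

0.1213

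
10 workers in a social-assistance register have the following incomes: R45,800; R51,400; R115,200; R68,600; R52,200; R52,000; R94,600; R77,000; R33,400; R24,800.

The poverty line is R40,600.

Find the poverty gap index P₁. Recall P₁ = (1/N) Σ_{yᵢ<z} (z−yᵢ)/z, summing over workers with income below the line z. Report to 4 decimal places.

0.0567

Below z: R24,800, R33,400 (q = 2 of N = 10).
Shortfall ratios: (40600−24800)/40600 = 0.3892; (40600−33400)/40600 = 0.1773.
Sum of shortfalls = 0.566502; P₁ averages over all N: 0.566502 / 10 = 0.0567.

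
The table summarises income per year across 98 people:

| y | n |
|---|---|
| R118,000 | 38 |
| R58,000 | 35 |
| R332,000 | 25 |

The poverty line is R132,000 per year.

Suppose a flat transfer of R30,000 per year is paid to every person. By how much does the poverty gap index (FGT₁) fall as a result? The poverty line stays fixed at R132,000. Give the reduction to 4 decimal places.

Before: below the line — 35×R58,000, 38×R118,000; poverty gap index (FGT₁) = 0.241342.
After the R30,000 transfer: below the line — 35×R88,000; poverty gap index (FGT₁) = 0.119048.
Reduction = 0.241342 − 0.119048 = 0.1223.

0.1223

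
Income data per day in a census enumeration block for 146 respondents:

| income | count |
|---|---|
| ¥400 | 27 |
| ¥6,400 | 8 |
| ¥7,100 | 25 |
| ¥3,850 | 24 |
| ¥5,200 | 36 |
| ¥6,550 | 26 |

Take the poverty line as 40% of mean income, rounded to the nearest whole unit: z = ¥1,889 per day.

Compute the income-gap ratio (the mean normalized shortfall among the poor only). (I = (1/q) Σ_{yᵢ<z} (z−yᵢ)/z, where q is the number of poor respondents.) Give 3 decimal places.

0.788

Incomes under z: 27×¥400 (q = 27 of N = 146).
Relative gaps: 0.7882 (×27); sum = 21.282689.
The income-gap ratio divides by q (the poor only): 21.282689 / 27 = 0.788.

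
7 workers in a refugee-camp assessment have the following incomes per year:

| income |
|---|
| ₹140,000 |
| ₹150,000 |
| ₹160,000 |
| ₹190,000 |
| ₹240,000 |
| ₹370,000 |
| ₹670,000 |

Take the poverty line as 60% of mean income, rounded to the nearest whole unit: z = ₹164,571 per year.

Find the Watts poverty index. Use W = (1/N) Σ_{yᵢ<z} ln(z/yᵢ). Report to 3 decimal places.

Incomes under z: ₹140,000, ₹150,000, ₹160,000 (q = 3 of N = 7).
ln(z/y) terms: ln(164571/140000) = 0.1617; ln(164571/150000) = 0.0927; ln(164571/160000) = 0.0282.
W = 0.282575 / 7 = 0.040.

0.040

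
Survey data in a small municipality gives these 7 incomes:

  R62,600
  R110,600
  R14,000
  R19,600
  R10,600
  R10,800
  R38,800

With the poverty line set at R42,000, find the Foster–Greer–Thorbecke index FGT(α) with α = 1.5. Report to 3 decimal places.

0.320

Poor units: R10,600, R10,800, R14,000, R19,600, R38,800 (q = 5 of N = 7).
Relative gaps: (42000−10600)/42000 = 0.7476; (42000−10800)/42000 = 0.7429; (42000−14000)/42000 = 0.6667; (42000−19600)/42000 = 0.5333; (42000−38800)/42000 = 0.0762.
Raised to α = 1.5: 0.64643; 0.64026; 0.54433; 0.38949; 0.02103.
Sum = 2.241544; FGT(1.5) = 2.241544 / 7 = 0.320.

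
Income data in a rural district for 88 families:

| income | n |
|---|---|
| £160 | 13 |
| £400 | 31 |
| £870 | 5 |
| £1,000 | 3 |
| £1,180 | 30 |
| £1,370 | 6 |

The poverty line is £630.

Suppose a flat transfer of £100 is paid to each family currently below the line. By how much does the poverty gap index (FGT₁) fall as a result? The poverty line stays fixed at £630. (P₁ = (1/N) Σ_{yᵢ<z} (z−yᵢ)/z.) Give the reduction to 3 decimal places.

Before: below the line — 13×£160, 31×£400; poverty gap index (FGT₁) = 0.23882.
After the £100 transfer: below the line — 13×£260, 31×£500; poverty gap index (FGT₁) = 0.15945.
Reduction = 0.23882 − 0.15945 = 0.079.

0.079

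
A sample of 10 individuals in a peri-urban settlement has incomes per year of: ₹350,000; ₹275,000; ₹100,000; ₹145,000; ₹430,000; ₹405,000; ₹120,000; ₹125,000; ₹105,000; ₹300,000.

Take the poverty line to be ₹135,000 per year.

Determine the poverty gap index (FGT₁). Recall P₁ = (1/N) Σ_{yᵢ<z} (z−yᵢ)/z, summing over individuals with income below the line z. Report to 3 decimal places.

0.067

Incomes under z: ₹100,000, ₹105,000, ₹120,000, ₹125,000 (q = 4 of N = 10).
Gap ratios (z−y)/z: (135000−100000)/135000 = 0.2593; (135000−105000)/135000 = 0.2222; (135000−120000)/135000 = 0.1111; (135000−125000)/135000 = 0.0741.
Σ = 0.666667. Dividing by the full population N = 10 gives P₁ = 0.067.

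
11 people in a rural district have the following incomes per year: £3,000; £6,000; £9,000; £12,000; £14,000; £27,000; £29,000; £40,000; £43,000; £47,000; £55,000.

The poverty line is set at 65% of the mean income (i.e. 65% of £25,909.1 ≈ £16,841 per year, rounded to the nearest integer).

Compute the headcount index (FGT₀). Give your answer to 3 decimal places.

5 of the 11 people have income below £16,841.
H = 5/11 = 0.455.

0.455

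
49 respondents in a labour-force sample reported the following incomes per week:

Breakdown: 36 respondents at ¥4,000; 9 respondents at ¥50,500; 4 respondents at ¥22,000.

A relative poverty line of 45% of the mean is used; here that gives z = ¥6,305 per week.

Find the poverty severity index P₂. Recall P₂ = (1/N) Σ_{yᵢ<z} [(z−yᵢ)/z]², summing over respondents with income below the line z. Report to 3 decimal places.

Below the line: 36×¥4,000 (q = 36 of N = 49).
Shortfall ratios: (6305−4000)/6305 = 0.3656 (×36).
Squared: 0.1337 (×36).
Sum = 4.811430; P₂ = 4.811430 / 49 = 0.098.

0.098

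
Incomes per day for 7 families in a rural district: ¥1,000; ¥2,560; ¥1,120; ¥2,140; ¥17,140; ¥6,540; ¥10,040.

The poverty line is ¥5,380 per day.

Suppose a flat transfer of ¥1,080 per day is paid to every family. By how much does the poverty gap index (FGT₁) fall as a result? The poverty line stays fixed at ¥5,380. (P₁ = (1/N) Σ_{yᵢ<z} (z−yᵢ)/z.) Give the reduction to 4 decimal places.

0.1147

Before: below the line — ¥1,000, ¥1,120, ¥2,140, ¥2,560; poverty gap index (FGT₁) = 0.390335.
After the ¥1,080 transfer: below the line — ¥2,080, ¥2,200, ¥3,220, ¥3,640; poverty gap index (FGT₁) = 0.275624.
Reduction = 0.390335 − 0.275624 = 0.1147.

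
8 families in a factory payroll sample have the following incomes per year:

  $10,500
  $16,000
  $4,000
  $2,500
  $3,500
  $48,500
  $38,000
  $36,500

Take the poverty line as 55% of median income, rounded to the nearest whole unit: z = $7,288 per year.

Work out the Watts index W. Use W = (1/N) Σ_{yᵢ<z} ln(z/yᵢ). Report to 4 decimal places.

0.3004

Below the line: $2,500, $3,500, $4,000 (q = 3 of N = 8).
ln(z/y) terms: ln(7288/2500) = 1.0699; ln(7288/3500) = 0.7335; ln(7288/4000) = 0.5999.
W = 2.403339 / 8 = 0.3004.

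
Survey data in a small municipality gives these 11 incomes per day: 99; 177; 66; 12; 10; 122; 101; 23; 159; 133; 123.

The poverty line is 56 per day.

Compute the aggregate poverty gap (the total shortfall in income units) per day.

123

Poor units: 10, 12, 23 (q = 3 of N = 11).
Individual gaps: 56−10 = 46; 56−12 = 44; 56−23 = 33.
Aggregate gap = 123.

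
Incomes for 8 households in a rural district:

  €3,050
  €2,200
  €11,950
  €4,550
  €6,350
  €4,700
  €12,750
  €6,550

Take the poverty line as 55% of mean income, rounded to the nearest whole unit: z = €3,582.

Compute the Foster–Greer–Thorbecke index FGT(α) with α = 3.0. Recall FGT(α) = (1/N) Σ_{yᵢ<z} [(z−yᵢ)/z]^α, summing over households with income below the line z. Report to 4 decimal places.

0.0076

Incomes under z: €2,200, €3,050 (q = 2 of N = 8).
Relative gaps: (3582−2200)/3582 = 0.3858; (3582−3050)/3582 = 0.1485.
Raised to α = 3.0: 0.05743; 0.00328.
Sum = 0.060707; FGT(3.0) = 0.060707 / 8 = 0.0076.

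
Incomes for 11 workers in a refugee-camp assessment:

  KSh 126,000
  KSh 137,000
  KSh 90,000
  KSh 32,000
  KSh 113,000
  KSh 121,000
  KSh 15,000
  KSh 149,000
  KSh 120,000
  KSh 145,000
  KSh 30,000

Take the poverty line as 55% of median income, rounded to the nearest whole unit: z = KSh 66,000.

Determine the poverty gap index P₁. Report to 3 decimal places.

Poor units: KSh 15,000, KSh 30,000, KSh 32,000 (q = 3 of N = 11).
Gap ratios (z−y)/z: (66000−15000)/66000 = 0.7727; (66000−30000)/66000 = 0.5455; (66000−32000)/66000 = 0.5152.
Sum of shortfalls = 1.833333; P₁ averages over all N: 1.833333 / 11 = 0.167.

0.167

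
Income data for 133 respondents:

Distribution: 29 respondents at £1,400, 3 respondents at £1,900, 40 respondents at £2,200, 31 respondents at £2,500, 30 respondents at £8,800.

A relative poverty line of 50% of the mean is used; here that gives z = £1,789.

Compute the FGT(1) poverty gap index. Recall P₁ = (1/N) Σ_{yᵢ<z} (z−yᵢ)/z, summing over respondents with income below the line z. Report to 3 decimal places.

Below the line: 29×£1,400 (q = 29 of N = 133).
Gap ratios (z−y)/z: (1789−1400)/1789 = 0.2174 (×29).
Sum of shortfalls = 6.305757; P₁ averages over all N: 6.305757 / 133 = 0.047.

0.047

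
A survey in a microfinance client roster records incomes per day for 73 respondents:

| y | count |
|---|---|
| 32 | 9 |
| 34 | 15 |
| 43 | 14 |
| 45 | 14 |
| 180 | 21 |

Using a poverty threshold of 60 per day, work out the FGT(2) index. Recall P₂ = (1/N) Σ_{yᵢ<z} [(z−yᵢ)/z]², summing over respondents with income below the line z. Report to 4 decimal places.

0.0928

Poor units: 9×32, 15×34, 14×43, 14×45 (q = 52 of N = 73).
Normalized shortfalls: (60−32)/60 = 0.4667 (×9); (60−34)/60 = 0.4333 (×15); (60−43)/60 = 0.2833 (×14); (60−45)/60 = 0.2500 (×14).
Squared: 0.2178 (×9); 0.1878 (×15); 0.0803 (×14); 0.0625 (×14).
Sum = 6.775556; P₂ = 6.775556 / 73 = 0.0928.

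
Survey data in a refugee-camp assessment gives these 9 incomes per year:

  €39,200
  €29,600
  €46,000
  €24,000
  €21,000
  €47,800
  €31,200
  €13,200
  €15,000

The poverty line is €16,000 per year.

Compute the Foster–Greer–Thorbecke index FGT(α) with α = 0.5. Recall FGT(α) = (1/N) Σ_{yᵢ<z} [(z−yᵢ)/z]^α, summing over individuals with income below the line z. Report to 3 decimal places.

0.074

Poor units: €13,200, €15,000 (q = 2 of N = 9).
Gap ratios (z−y)/z: (16000−13200)/16000 = 0.1750; (16000−15000)/16000 = 0.0625.
Raised to α = 0.5: 0.41833; 0.25000.
Sum = 0.668330; FGT(0.5) = 0.668330 / 9 = 0.074.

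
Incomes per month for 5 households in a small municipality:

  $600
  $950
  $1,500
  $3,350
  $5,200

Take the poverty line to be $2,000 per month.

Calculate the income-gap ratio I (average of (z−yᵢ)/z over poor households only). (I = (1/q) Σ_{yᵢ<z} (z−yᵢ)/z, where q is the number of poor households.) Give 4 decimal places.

Incomes under z: $600, $950, $1,500 (q = 3 of N = 5).
Shortfall ratios (z−y)/z: 0.7000, 0.5250, 0.2500; sum = 1.475000.
I averages over the q = 3 poor units only: 1.475000 / 3 = 0.4917.

0.4917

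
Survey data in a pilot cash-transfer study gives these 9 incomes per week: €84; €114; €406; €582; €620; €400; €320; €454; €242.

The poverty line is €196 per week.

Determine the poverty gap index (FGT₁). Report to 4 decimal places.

0.1100

Below the line: €84, €114 (q = 2 of N = 9).
Gap ratios (z−y)/z: (196−84)/196 = 0.5714; (196−114)/196 = 0.4184.
Σ = 0.989796. Dividing by the full population N = 9 gives P₁ = 0.1100.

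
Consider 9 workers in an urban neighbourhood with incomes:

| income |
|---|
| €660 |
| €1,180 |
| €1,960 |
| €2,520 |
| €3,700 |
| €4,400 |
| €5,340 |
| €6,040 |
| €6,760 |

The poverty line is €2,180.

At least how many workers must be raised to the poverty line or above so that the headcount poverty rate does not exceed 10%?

3

Currently q = 3 of N = 9 are below the line (H = 0.333).
A headcount ratio of at most 10% allows at most ⌊0.10 × 9⌋ = 0 poor workers.
So at least 3 − 0 = 3 must be lifted.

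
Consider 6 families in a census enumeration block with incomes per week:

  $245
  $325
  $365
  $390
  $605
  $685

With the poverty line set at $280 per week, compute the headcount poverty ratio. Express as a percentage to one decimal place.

1 of the 6 families have income below $280.
H = 1/6 = 16.7%.

16.7%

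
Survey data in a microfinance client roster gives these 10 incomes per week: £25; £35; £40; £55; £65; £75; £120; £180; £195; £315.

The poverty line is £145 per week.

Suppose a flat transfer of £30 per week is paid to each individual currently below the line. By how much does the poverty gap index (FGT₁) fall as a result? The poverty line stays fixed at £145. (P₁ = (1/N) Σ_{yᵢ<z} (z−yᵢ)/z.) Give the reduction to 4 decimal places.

Before: below the line — £25, £35, £40, £55, £65, £75, £120; poverty gap index (FGT₁) = 0.413793.
After the £30 transfer: below the line — £55, £65, £70, £85, £95, £105; poverty gap index (FGT₁) = 0.272414.
Reduction = 0.413793 − 0.272414 = 0.1414.

0.1414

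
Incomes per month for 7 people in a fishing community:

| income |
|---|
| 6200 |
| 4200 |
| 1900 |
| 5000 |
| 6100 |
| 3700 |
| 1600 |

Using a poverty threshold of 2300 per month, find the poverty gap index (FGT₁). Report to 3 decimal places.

0.068

Poor units: 1600, 1900 (q = 2 of N = 7).
Normalized shortfalls: (2300−1600)/2300 = 0.3043; (2300−1900)/2300 = 0.1739.
Σ = 0.478261. Dividing by the full population N = 7 gives P₁ = 0.068.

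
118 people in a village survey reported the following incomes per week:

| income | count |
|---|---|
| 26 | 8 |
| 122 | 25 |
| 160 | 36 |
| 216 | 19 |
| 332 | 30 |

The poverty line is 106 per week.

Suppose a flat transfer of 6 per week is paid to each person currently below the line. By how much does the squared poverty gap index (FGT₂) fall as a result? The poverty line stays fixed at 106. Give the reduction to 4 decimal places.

0.0056

Before: below the line — 8×26; squared poverty gap index (FGT₂) = 0.038617.
After the 6 transfer: below the line — 8×32; squared poverty gap index (FGT₂) = 0.033041.
Reduction = 0.038617 − 0.033041 = 0.0056.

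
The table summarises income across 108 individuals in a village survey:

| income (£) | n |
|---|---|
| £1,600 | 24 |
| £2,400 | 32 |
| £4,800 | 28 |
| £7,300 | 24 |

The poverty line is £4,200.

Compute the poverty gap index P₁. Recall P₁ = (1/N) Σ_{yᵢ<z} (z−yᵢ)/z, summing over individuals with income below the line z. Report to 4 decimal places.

0.2646

Poor units: 24×£1,600, 32×£2,400 (q = 56 of N = 108).
Relative gaps: (4200−1600)/4200 = 0.6190 (×24); (4200−2400)/4200 = 0.4286 (×32).
Σ = 28.571429. Dividing by the full population N = 108 gives P₁ = 0.2646.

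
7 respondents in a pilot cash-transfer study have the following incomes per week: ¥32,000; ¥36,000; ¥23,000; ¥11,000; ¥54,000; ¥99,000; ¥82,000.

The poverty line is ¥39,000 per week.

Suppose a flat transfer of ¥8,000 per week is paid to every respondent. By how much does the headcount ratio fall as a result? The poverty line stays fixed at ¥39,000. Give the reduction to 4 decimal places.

Before: below the line — ¥11,000, ¥23,000, ¥32,000, ¥36,000; headcount ratio = 0.571429.
After the ¥8,000 transfer: below the line — ¥19,000, ¥31,000; headcount ratio = 0.285714.
Reduction = 0.571429 − 0.285714 = 0.2857.

0.2857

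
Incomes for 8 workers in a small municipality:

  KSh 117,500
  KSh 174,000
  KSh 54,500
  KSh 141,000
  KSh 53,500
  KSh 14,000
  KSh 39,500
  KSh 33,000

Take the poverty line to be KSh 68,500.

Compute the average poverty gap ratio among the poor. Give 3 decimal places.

0.432

Poor units: KSh 14,000, KSh 33,000, KSh 39,500, KSh 53,500, KSh 54,500 (q = 5 of N = 8).
Relative gaps: 0.7956, 0.5182, 0.4234, 0.2190, 0.2044; sum = 2.160584.
I averages over the q = 5 poor units only: 2.160584 / 5 = 0.432.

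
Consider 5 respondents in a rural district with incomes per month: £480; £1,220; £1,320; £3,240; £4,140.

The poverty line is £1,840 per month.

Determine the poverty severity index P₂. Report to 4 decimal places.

Below the line: £480, £1,220, £1,320 (q = 3 of N = 5).
Relative gaps: (1840−480)/1840 = 0.7391; (1840−1220)/1840 = 0.3370; (1840−1320)/1840 = 0.2826.
Squared: 0.5463; 0.1135; 0.0799.
Sum = 0.739721; P₂ = 0.739721 / 5 = 0.1479.

0.1479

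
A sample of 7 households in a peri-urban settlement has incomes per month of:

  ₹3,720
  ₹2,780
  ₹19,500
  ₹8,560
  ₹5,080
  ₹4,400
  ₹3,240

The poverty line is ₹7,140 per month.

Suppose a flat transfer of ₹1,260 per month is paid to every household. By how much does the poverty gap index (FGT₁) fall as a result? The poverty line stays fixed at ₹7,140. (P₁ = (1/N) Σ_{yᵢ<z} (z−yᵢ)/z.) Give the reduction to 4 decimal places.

0.1261

Before: below the line — ₹2,780, ₹3,240, ₹3,720, ₹4,400, ₹5,080; poverty gap index (FGT₁) = 0.329732.
After the ₹1,260 transfer: below the line — ₹4,040, ₹4,500, ₹4,980, ₹5,660, ₹6,340; poverty gap index (FGT₁) = 0.203681.
Reduction = 0.329732 − 0.203681 = 0.1261.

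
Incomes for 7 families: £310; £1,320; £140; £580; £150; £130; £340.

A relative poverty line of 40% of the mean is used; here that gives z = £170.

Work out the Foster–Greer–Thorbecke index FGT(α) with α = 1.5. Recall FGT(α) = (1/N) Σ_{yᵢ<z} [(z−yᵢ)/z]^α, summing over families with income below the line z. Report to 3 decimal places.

0.033

Below the line: £130, £140, £150 (q = 3 of N = 7).
Shortfall ratios: (170−130)/170 = 0.2353; (170−140)/170 = 0.1765; (170−150)/170 = 0.1176.
Raised to α = 1.5: 0.11413; 0.07413; 0.04035.
Sum = 0.228619; FGT(1.5) = 0.228619 / 7 = 0.033.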